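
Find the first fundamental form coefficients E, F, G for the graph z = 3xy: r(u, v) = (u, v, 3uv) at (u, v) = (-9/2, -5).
E = 226;  F = 405/2;  G = 733/4

Partials: r_u = (1, 0, 3*v), r_v = (0, 1, 3*u). As functions of (u, v):
  E = r_u · r_u = 9*v^2 + 1,
  F = r_u · r_v = 9*u*v,
  G = r_v · r_v = 9*u^2 + 1.
Evaluating at (u, v) = (-9/2, -5): E = 226, F = 405/2, G = 733/4.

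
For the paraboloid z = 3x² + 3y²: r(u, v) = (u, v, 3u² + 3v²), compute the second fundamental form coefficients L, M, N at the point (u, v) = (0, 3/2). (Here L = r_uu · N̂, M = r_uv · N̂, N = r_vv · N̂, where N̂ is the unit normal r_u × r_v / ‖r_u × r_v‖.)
L = 3*sqrt(82)/41;  M = 0;  N = 3*sqrt(82)/41

Compute the unit normal N̂(u, v) = (-6*u/sqrt(36*u^2 + 36*v^2 + 1), -6*v/sqrt(36*u^2 + 36*v^2 + 1), 1/sqrt(36*u^2 + 36*v^2 + 1)), and the second partials r_uu, r_uv, r_vv. Take dot products:
  L(u, v) = r_uu · N̂ = 6/sqrt(36*u^2 + 36*v^2 + 1),
  M(u, v) = r_uv · N̂ = 0,
  N(u, v) = r_vv · N̂ = 6/sqrt(36*u^2 + 36*v^2 + 1).
Evaluating at (u, v) = (0, 3/2):
  L = 3*sqrt(82)/41, M = 0, N = 3*sqrt(82)/41.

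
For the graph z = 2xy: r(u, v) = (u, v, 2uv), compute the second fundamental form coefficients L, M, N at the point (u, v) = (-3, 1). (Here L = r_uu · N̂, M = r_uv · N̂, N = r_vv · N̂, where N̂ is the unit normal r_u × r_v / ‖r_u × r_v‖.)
L = 0;  M = 2*sqrt(41)/41;  N = 0

Compute the unit normal N̂(u, v) = (-2*v/sqrt(4*u^2 + 4*v^2 + 1), -2*u/sqrt(4*u^2 + 4*v^2 + 1), 1/sqrt(4*u^2 + 4*v^2 + 1)), and the second partials r_uu, r_uv, r_vv. Take dot products:
  L(u, v) = r_uu · N̂ = 0,
  M(u, v) = r_uv · N̂ = 2/sqrt(4*u^2 + 4*v^2 + 1),
  N(u, v) = r_vv · N̂ = 0.
Evaluating at (u, v) = (-3, 1):
  L = 0, M = 2*sqrt(41)/41, N = 0.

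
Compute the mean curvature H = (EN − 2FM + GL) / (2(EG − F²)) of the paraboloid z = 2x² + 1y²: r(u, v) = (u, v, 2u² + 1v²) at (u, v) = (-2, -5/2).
H = 13*sqrt(10)/300

With E = 16*u^2 + 1, F = 8*u*v, G = 4*v^2 + 1, L = 4/sqrt(16*u^2 + 4*v^2 + 1), M = 0, N = 2/sqrt(16*u^2 + 4*v^2 + 1), assemble
  H = (EN − 2FM + GL) / (2(EG − F²)) = (16*u^2 + 8*v^2 + 3)/(16*u^2 + 4*v^2 + 1)^(3/2).
At (u, v) = (-2, -5/2): H = 13*sqrt(10)/300.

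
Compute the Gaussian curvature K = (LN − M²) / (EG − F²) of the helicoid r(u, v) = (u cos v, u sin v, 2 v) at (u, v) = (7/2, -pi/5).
K = -64/4225

Coefficients of the first fundamental form: E = 1, F = 0, G = u^2 + 4.
Coefficients of the second fundamental form: L = 0, M = -2/sqrt(u^2 + 4), N = 0.
Assemble K = (LN − M²)/(EG − F²) = -4/(u^2 + 4)^2. At (u, v) = (7/2, -pi/5): K = -64/4225.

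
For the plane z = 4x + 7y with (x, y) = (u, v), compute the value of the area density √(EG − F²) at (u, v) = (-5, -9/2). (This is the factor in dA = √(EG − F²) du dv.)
√(EG − F²)|_{(-5, -9/2)} = sqrt(66)

E = 17, F = 28, G = 50, so EG − F² = 66. Taking the positive square root: √(EG − F²) = sqrt(66). At (u, v) = (-5, -9/2): sqrt(66).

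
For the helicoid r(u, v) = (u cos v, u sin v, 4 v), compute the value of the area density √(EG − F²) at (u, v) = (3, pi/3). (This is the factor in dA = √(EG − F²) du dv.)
√(EG − F²)|_{(3, pi/3)} = 5

E = 1, F = 0, G = u^2 + 16, so EG − F² = u^2 + 16. Taking the positive square root: √(EG − F²) = sqrt(u^2 + 16). At (u, v) = (3, pi/3): 5.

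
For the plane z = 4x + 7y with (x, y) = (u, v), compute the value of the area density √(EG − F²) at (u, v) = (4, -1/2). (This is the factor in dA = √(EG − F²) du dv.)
√(EG − F²)|_{(4, -1/2)} = sqrt(66)

E = 17, F = 28, G = 50, so EG − F² = 66. Taking the positive square root: √(EG − F²) = sqrt(66). At (u, v) = (4, -1/2): sqrt(66).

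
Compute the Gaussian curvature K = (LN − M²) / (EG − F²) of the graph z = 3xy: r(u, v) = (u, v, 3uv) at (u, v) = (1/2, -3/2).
K = -36/2209

Coefficients of the first fundamental form: E = 9*v^2 + 1, F = 9*u*v, G = 9*u^2 + 1.
Coefficients of the second fundamental form: L = 0, M = 3/sqrt(9*u^2 + 9*v^2 + 1), N = 0.
Assemble K = (LN − M²)/(EG − F²) = -9/(81*u^4 + 162*u^2*v^2 + 18*u^2 + 81*v^4 + 18*v^2 + 1). At (u, v) = (1/2, -3/2): K = -36/2209.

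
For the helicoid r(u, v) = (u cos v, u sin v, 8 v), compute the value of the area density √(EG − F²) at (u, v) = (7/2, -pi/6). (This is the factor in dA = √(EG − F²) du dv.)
√(EG − F²)|_{(7/2, -pi/6)} = sqrt(305)/2

E = 1, F = 0, G = u^2 + 64, so EG − F² = u^2 + 64. Taking the positive square root: √(EG − F²) = sqrt(u^2 + 64). At (u, v) = (7/2, -pi/6): sqrt(305)/2.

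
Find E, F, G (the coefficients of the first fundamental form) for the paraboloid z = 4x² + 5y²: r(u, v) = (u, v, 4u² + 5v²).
E = 64*u^2 + 1;  F = 80*u*v;  G = 100*v^2 + 1

Compute partials: r_u = (1, 0, 8*u), r_v = (0, 1, 10*v). Then
  E = r_u · r_u = 64*u^2 + 1,
  F = r_u · r_v = 80*u*v,
  G = r_v · r_v = 100*v^2 + 1.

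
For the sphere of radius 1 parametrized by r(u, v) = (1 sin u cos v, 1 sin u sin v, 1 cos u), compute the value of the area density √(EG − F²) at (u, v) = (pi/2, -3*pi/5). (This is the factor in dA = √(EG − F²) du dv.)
√(EG − F²)|_{(pi/2, -3*pi/5)} = 1

E = 1, F = 0, G = sin(u)^2, so EG − F² = sin(u)^2. Taking the positive square root: √(EG − F²) = Abs(sin(u)). At (u, v) = (pi/2, -3*pi/5): 1.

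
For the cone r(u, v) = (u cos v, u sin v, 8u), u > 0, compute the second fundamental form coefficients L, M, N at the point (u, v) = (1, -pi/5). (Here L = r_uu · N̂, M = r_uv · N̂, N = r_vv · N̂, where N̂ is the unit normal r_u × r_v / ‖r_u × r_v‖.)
L = 0;  M = 0;  N = 8*sqrt(65)/65

Compute the unit normal N̂(u, v) = (-8*sqrt(65)*u*cos(v)/(65*Abs(u)), -8*sqrt(65)*u*sin(v)/(65*Abs(u)), sqrt(65)*u/(65*Abs(u))), and the second partials r_uu, r_uv, r_vv. Take dot products:
  L(u, v) = r_uu · N̂ = 0,
  M(u, v) = r_uv · N̂ = 0,
  N(u, v) = r_vv · N̂ = 8*sqrt(65)*u^2/(65*Abs(u)).
Evaluating at (u, v) = (1, -pi/5):
  L = 0, M = 0, N = 8*sqrt(65)/65.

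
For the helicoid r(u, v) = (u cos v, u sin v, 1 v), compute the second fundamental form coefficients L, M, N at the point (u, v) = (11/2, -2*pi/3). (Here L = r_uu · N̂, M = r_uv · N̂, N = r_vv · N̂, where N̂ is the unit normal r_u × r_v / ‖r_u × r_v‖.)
L = 0;  M = -2*sqrt(5)/25;  N = 0

Compute the unit normal N̂(u, v) = (sin(v)/sqrt(u^2 + 1), -cos(v)/sqrt(u^2 + 1), u/sqrt(u^2 + 1)), and the second partials r_uu, r_uv, r_vv. Take dot products:
  L(u, v) = r_uu · N̂ = 0,
  M(u, v) = r_uv · N̂ = -1/sqrt(u^2 + 1),
  N(u, v) = r_vv · N̂ = 0.
Evaluating at (u, v) = (11/2, -2*pi/3):
  L = 0, M = -2*sqrt(5)/25, N = 0.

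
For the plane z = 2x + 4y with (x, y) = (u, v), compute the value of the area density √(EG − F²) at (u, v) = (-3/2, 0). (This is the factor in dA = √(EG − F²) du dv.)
√(EG − F²)|_{(-3/2, 0)} = sqrt(21)

E = 5, F = 8, G = 17, so EG − F² = 21. Taking the positive square root: √(EG − F²) = sqrt(21). At (u, v) = (-3/2, 0): sqrt(21).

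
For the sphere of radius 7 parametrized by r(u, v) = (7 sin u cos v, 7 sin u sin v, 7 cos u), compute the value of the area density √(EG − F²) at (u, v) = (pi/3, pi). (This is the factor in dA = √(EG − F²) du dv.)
√(EG − F²)|_{(pi/3, pi)} = 49*sqrt(3)/2

E = 49, F = 0, G = 49*sin(u)^2, so EG − F² = 2401*sin(u)^2. Taking the positive square root: √(EG − F²) = 49*Abs(sin(u)). At (u, v) = (pi/3, pi): 49*sqrt(3)/2.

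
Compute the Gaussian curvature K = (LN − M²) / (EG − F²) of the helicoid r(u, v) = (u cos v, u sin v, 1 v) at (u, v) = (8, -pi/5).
K = -1/4225

Coefficients of the first fundamental form: E = 1, F = 0, G = u^2 + 1.
Coefficients of the second fundamental form: L = 0, M = -1/sqrt(u^2 + 1), N = 0.
Assemble K = (LN − M²)/(EG − F²) = -1/(u^2 + 1)^2. At (u, v) = (8, -pi/5): K = -1/4225.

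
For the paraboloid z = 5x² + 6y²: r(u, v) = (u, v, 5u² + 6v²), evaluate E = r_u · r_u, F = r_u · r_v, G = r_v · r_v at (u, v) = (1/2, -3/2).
E = 26;  F = -90;  G = 325

Partials: r_u = (1, 0, 10*u), r_v = (0, 1, 12*v). As functions of (u, v):
  E = r_u · r_u = 100*u^2 + 1,
  F = r_u · r_v = 120*u*v,
  G = r_v · r_v = 144*v^2 + 1.
Evaluating at (u, v) = (1/2, -3/2): E = 26, F = -90, G = 325.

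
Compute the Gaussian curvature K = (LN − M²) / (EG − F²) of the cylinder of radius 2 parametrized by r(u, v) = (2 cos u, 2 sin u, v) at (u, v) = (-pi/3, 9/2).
K = 0

Coefficients of the first fundamental form: E = 4, F = 0, G = 1.
Coefficients of the second fundamental form: L = -2, M = 0, N = 0.
Assemble K = (LN − M²)/(EG − F²) = 0. At (u, v) = (-pi/3, 9/2): K = 0.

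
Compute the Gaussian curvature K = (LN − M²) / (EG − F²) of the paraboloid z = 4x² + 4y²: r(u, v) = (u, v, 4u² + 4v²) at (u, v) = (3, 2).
K = 64/693889

Coefficients of the first fundamental form: E = 64*u^2 + 1, F = 64*u*v, G = 64*v^2 + 1.
Coefficients of the second fundamental form: L = 8/sqrt(64*u^2 + 64*v^2 + 1), M = 0, N = 8/sqrt(64*u^2 + 64*v^2 + 1).
Assemble K = (LN − M²)/(EG − F²) = 64/(4096*u^4 + 8192*u^2*v^2 + 128*u^2 + 4096*v^4 + 128*v^2 + 1). At (u, v) = (3, 2): K = 64/693889.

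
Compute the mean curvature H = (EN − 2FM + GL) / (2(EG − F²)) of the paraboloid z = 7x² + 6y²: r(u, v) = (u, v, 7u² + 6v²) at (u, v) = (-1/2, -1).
H = 1315*sqrt(194)/37636

With E = 196*u^2 + 1, F = 168*u*v, G = 144*v^2 + 1, L = 14/sqrt(196*u^2 + 144*v^2 + 1), M = 0, N = 12/sqrt(196*u^2 + 144*v^2 + 1), assemble
  H = (EN − 2FM + GL) / (2(EG − F²)) = (1176*u^2 + 1008*v^2 + 13)/(196*u^2 + 144*v^2 + 1)^(3/2).
At (u, v) = (-1/2, -1): H = 1315*sqrt(194)/37636.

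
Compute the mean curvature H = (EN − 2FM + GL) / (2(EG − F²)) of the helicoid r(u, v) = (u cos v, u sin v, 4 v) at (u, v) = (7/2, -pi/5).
H = 0

With E = 1, F = 0, G = u^2 + 16, L = 0, M = -4/sqrt(u^2 + 16), N = 0, assemble
  H = (EN − 2FM + GL) / (2(EG − F²)) = 0.
At (u, v) = (7/2, -pi/5): H = 0.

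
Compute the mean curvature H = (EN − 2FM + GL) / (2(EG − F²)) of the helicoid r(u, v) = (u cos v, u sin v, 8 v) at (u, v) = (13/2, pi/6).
H = 0

With E = 1, F = 0, G = u^2 + 64, L = 0, M = -8/sqrt(u^2 + 64), N = 0, assemble
  H = (EN − 2FM + GL) / (2(EG − F²)) = 0.
At (u, v) = (13/2, pi/6): H = 0.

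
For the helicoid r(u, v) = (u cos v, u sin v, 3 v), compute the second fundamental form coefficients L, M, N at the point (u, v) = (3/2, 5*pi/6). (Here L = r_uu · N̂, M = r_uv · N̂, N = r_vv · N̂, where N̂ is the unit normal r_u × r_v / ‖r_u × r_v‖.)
L = 0;  M = -2*sqrt(5)/5;  N = 0

Compute the unit normal N̂(u, v) = (3*sin(v)/sqrt(u^2 + 9), -3*cos(v)/sqrt(u^2 + 9), u/sqrt(u^2 + 9)), and the second partials r_uu, r_uv, r_vv. Take dot products:
  L(u, v) = r_uu · N̂ = 0,
  M(u, v) = r_uv · N̂ = -3/sqrt(u^2 + 9),
  N(u, v) = r_vv · N̂ = 0.
Evaluating at (u, v) = (3/2, 5*pi/6):
  L = 0, M = -2*sqrt(5)/5, N = 0.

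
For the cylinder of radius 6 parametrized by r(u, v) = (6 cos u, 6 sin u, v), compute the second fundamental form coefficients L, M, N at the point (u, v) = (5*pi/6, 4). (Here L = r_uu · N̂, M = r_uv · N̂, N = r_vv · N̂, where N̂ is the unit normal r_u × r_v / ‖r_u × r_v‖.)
L = -6;  M = 0;  N = 0

Compute the unit normal N̂(u, v) = (cos(u), sin(u), 0), and the second partials r_uu, r_uv, r_vv. Take dot products:
  L(u, v) = r_uu · N̂ = -6,
  M(u, v) = r_uv · N̂ = 0,
  N(u, v) = r_vv · N̂ = 0.
Evaluating at (u, v) = (5*pi/6, 4):
  L = -6, M = 0, N = 0.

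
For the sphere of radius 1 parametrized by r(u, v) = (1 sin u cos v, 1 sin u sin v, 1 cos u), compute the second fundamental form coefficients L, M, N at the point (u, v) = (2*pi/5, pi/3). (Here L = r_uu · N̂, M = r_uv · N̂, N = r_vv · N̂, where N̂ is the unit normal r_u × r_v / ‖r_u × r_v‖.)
L = -1;  M = 0;  N = -5/8 - sqrt(5)/8

Compute the unit normal N̂(u, v) = (sin(u)^2*cos(v)/Abs(sin(u)), sin(u)^2*sin(v)/Abs(sin(u)), sin(2*u)/(2*Abs(sin(u)))), and the second partials r_uu, r_uv, r_vv. Take dot products:
  L(u, v) = r_uu · N̂ = -sin(u)/Abs(sin(u)),
  M(u, v) = r_uv · N̂ = 0,
  N(u, v) = r_vv · N̂ = -sin(u)^3/Abs(sin(u)).
Evaluating at (u, v) = (2*pi/5, pi/3):
  L = -1, M = 0, N = -5/8 - sqrt(5)/8.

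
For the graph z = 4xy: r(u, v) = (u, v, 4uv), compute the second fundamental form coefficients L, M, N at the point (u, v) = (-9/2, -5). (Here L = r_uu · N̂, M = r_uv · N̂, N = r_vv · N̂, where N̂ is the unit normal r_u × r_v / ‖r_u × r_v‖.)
L = 0;  M = 4*sqrt(29)/145;  N = 0

Compute the unit normal N̂(u, v) = (-4*v/sqrt(16*u^2 + 16*v^2 + 1), -4*u/sqrt(16*u^2 + 16*v^2 + 1), 1/sqrt(16*u^2 + 16*v^2 + 1)), and the second partials r_uu, r_uv, r_vv. Take dot products:
  L(u, v) = r_uu · N̂ = 0,
  M(u, v) = r_uv · N̂ = 4/sqrt(16*u^2 + 16*v^2 + 1),
  N(u, v) = r_vv · N̂ = 0.
Evaluating at (u, v) = (-9/2, -5):
  L = 0, M = 4*sqrt(29)/145, N = 0.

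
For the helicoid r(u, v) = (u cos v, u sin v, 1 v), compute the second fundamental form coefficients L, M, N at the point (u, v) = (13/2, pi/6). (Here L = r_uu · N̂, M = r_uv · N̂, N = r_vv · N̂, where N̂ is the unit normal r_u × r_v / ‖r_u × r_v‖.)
L = 0;  M = -2*sqrt(173)/173;  N = 0

Compute the unit normal N̂(u, v) = (sin(v)/sqrt(u^2 + 1), -cos(v)/sqrt(u^2 + 1), u/sqrt(u^2 + 1)), and the second partials r_uu, r_uv, r_vv. Take dot products:
  L(u, v) = r_uu · N̂ = 0,
  M(u, v) = r_uv · N̂ = -1/sqrt(u^2 + 1),
  N(u, v) = r_vv · N̂ = 0.
Evaluating at (u, v) = (13/2, pi/6):
  L = 0, M = -2*sqrt(173)/173, N = 0.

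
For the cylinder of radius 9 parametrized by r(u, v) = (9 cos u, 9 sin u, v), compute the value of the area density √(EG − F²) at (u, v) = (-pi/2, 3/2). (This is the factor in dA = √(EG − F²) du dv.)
√(EG − F²)|_{(-pi/2, 3/2)} = 9

E = 81, F = 0, G = 1, so EG − F² = 81. Taking the positive square root: √(EG − F²) = 9. At (u, v) = (-pi/2, 3/2): 9.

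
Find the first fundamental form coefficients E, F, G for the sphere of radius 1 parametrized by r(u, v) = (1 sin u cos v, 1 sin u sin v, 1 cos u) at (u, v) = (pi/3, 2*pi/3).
E = 1;  F = 0;  G = 3/4

Partials: r_u = (cos(u)*cos(v), sin(v)*cos(u), -sin(u)), r_v = (-sin(u)*sin(v), sin(u)*cos(v), 0). As functions of (u, v):
  E = r_u · r_u = 1,
  F = r_u · r_v = 0,
  G = r_v · r_v = sin(u)^2.
Evaluating at (u, v) = (pi/3, 2*pi/3): E = 1, F = 0, G = 3/4.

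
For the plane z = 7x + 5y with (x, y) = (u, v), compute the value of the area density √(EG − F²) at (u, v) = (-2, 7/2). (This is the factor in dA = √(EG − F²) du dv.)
√(EG − F²)|_{(-2, 7/2)} = 5*sqrt(3)

E = 50, F = 35, G = 26, so EG − F² = 75. Taking the positive square root: √(EG − F²) = 5*sqrt(3). At (u, v) = (-2, 7/2): 5*sqrt(3).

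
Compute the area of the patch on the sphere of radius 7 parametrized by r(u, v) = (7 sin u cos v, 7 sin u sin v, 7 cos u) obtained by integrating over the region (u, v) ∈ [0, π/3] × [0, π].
Area = 49*pi/2

Area = ∫∫ √(EG − F²) du dv with √(EG − F²) = 49*Abs(sin(u)). Integrating over [0, π/3] × [0, π] gives 49*pi/2.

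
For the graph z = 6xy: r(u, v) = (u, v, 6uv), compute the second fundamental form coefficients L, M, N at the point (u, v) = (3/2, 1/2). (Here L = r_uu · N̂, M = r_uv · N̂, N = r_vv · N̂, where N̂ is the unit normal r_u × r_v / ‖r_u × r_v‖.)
L = 0;  M = 6*sqrt(91)/91;  N = 0

Compute the unit normal N̂(u, v) = (-6*v/sqrt(36*u^2 + 36*v^2 + 1), -6*u/sqrt(36*u^2 + 36*v^2 + 1), 1/sqrt(36*u^2 + 36*v^2 + 1)), and the second partials r_uu, r_uv, r_vv. Take dot products:
  L(u, v) = r_uu · N̂ = 0,
  M(u, v) = r_uv · N̂ = 6/sqrt(36*u^2 + 36*v^2 + 1),
  N(u, v) = r_vv · N̂ = 0.
Evaluating at (u, v) = (3/2, 1/2):
  L = 0, M = 6*sqrt(91)/91, N = 0.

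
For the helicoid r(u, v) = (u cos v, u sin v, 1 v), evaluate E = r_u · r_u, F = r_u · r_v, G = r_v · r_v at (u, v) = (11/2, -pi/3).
E = 1;  F = 0;  G = 125/4

Partials: r_u = (cos(v), sin(v), 0), r_v = (-u*sin(v), u*cos(v), 1). As functions of (u, v):
  E = r_u · r_u = 1,
  F = r_u · r_v = 0,
  G = r_v · r_v = u^2 + 1.
Evaluating at (u, v) = (11/2, -pi/3): E = 1, F = 0, G = 125/4.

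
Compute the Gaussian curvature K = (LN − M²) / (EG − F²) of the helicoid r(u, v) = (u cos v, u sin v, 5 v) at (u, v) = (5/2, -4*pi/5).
K = -16/625

Coefficients of the first fundamental form: E = 1, F = 0, G = u^2 + 25.
Coefficients of the second fundamental form: L = 0, M = -5/sqrt(u^2 + 25), N = 0.
Assemble K = (LN − M²)/(EG − F²) = -25/(u^2 + 25)^2. At (u, v) = (5/2, -4*pi/5): K = -16/625.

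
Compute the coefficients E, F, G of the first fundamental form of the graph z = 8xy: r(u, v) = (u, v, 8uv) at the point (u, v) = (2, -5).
E = 1601;  F = -640;  G = 257

Partials: r_u = (1, 0, 8*v), r_v = (0, 1, 8*u). As functions of (u, v):
  E = r_u · r_u = 64*v^2 + 1,
  F = r_u · r_v = 64*u*v,
  G = r_v · r_v = 64*u^2 + 1.
Evaluating at (u, v) = (2, -5): E = 1601, F = -640, G = 257.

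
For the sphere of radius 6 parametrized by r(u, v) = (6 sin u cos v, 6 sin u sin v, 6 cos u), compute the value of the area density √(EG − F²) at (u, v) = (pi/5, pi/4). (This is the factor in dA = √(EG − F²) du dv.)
√(EG − F²)|_{(pi/5, pi/4)} = 9*sqrt(10 - 2*sqrt(5))

E = 36, F = 0, G = 36*sin(u)^2, so EG − F² = 1296*sin(u)^2. Taking the positive square root: √(EG − F²) = 36*Abs(sin(u)). At (u, v) = (pi/5, pi/4): 9*sqrt(10 - 2*sqrt(5)).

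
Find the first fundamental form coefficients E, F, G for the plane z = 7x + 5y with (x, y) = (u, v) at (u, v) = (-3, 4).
E = 50;  F = 35;  G = 26

Partials: r_u = (1, 0, 7), r_v = (0, 1, 5). As functions of (u, v):
  E = r_u · r_u = 50,
  F = r_u · r_v = 35,
  G = r_v · r_v = 26.
Evaluating at (u, v) = (-3, 4): E = 50, F = 35, G = 26.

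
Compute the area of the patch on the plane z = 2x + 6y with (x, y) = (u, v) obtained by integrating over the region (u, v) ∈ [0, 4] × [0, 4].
Area = 16*sqrt(41)

Area = ∫∫ √(EG − F²) du dv with √(EG − F²) = sqrt(41). Integrating over [0, 4] × [0, 4] gives 16*sqrt(41).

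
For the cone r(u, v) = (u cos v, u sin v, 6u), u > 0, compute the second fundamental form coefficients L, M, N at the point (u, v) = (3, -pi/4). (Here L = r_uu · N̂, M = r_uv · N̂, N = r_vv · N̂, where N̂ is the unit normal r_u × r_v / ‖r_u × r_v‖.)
L = 0;  M = 0;  N = 18*sqrt(37)/37

Compute the unit normal N̂(u, v) = (-6*sqrt(37)*u*cos(v)/(37*Abs(u)), -6*sqrt(37)*u*sin(v)/(37*Abs(u)), sqrt(37)*u/(37*Abs(u))), and the second partials r_uu, r_uv, r_vv. Take dot products:
  L(u, v) = r_uu · N̂ = 0,
  M(u, v) = r_uv · N̂ = 0,
  N(u, v) = r_vv · N̂ = 6*sqrt(37)*u^2/(37*Abs(u)).
Evaluating at (u, v) = (3, -pi/4):
  L = 0, M = 0, N = 18*sqrt(37)/37.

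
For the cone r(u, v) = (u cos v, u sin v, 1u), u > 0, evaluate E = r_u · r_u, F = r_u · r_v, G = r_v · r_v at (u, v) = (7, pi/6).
E = 2;  F = 0;  G = 49

Partials: r_u = (cos(v), sin(v), 1), r_v = (-u*sin(v), u*cos(v), 0). As functions of (u, v):
  E = r_u · r_u = 2,
  F = r_u · r_v = 0,
  G = r_v · r_v = u^2.
Evaluating at (u, v) = (7, pi/6): E = 2, F = 0, G = 49.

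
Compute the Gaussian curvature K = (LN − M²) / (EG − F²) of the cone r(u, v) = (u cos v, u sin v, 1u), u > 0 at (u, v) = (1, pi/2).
K = 0

Coefficients of the first fundamental form: E = 2, F = 0, G = u^2.
Coefficients of the second fundamental form: L = 0, M = 0, N = sqrt(2)*u^2/(2*Abs(u)).
Assemble K = (LN − M²)/(EG − F²) = 0. At (u, v) = (1, pi/2): K = 0.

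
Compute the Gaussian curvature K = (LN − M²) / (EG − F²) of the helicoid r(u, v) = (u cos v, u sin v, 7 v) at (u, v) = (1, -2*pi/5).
K = -49/2500

Coefficients of the first fundamental form: E = 1, F = 0, G = u^2 + 49.
Coefficients of the second fundamental form: L = 0, M = -7/sqrt(u^2 + 49), N = 0.
Assemble K = (LN − M²)/(EG − F²) = -49/(u^2 + 49)^2. At (u, v) = (1, -2*pi/5): K = -49/2500.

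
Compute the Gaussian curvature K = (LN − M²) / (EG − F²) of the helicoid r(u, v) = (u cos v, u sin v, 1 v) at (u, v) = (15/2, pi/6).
K = -16/52441

Coefficients of the first fundamental form: E = 1, F = 0, G = u^2 + 1.
Coefficients of the second fundamental form: L = 0, M = -1/sqrt(u^2 + 1), N = 0.
Assemble K = (LN − M²)/(EG − F²) = -1/(u^2 + 1)^2. At (u, v) = (15/2, pi/6): K = -16/52441.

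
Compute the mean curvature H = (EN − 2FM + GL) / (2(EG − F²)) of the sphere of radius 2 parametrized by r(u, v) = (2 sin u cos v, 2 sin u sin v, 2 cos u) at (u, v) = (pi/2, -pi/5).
H = -1/2

With E = 4, F = 0, G = 4*sin(u)^2, L = -2*sin(u)/Abs(sin(u)), M = 0, N = -2*sin(u)^3/Abs(sin(u)), assemble
  H = (EN − 2FM + GL) / (2(EG − F²)) = -sin(u)/(2*Abs(sin(u))).
At (u, v) = (pi/2, -pi/5): H = -1/2.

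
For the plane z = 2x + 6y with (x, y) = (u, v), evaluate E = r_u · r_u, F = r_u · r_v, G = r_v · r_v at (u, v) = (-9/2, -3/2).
E = 5;  F = 12;  G = 37

Partials: r_u = (1, 0, 2), r_v = (0, 1, 6). As functions of (u, v):
  E = r_u · r_u = 5,
  F = r_u · r_v = 12,
  G = r_v · r_v = 37.
Evaluating at (u, v) = (-9/2, -3/2): E = 5, F = 12, G = 37.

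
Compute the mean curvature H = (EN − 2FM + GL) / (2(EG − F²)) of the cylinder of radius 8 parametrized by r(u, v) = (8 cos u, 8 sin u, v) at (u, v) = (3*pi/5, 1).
H = -1/16

With E = 64, F = 0, G = 1, L = -8, M = 0, N = 0, assemble
  H = (EN − 2FM + GL) / (2(EG − F²)) = -1/16.
At (u, v) = (3*pi/5, 1): H = -1/16.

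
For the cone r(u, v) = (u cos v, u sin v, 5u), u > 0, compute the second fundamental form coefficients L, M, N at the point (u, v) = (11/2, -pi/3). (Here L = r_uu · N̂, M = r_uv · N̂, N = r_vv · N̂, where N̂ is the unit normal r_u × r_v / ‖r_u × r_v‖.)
L = 0;  M = 0;  N = 55*sqrt(26)/52

Compute the unit normal N̂(u, v) = (-5*sqrt(26)*u*cos(v)/(26*Abs(u)), -5*sqrt(26)*u*sin(v)/(26*Abs(u)), sqrt(26)*u/(26*Abs(u))), and the second partials r_uu, r_uv, r_vv. Take dot products:
  L(u, v) = r_uu · N̂ = 0,
  M(u, v) = r_uv · N̂ = 0,
  N(u, v) = r_vv · N̂ = 5*sqrt(26)*u^2/(26*Abs(u)).
Evaluating at (u, v) = (11/2, -pi/3):
  L = 0, M = 0, N = 55*sqrt(26)/52.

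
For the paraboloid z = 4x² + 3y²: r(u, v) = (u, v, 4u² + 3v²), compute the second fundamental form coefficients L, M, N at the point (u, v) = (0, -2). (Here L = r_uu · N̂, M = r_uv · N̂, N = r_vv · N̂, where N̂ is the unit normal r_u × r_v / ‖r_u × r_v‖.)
L = 8*sqrt(145)/145;  M = 0;  N = 6*sqrt(145)/145

Compute the unit normal N̂(u, v) = (-8*u/sqrt(64*u^2 + 36*v^2 + 1), -6*v/sqrt(64*u^2 + 36*v^2 + 1), 1/sqrt(64*u^2 + 36*v^2 + 1)), and the second partials r_uu, r_uv, r_vv. Take dot products:
  L(u, v) = r_uu · N̂ = 8/sqrt(64*u^2 + 36*v^2 + 1),
  M(u, v) = r_uv · N̂ = 0,
  N(u, v) = r_vv · N̂ = 6/sqrt(64*u^2 + 36*v^2 + 1).
Evaluating at (u, v) = (0, -2):
  L = 8*sqrt(145)/145, M = 0, N = 6*sqrt(145)/145.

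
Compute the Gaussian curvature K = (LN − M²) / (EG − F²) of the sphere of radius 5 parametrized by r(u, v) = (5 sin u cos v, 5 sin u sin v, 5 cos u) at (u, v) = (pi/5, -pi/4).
K = 1/25

Coefficients of the first fundamental form: E = 25, F = 0, G = 25*sin(u)^2.
Coefficients of the second fundamental form: L = -5*sin(u)/Abs(sin(u)), M = 0, N = -5*sin(u)^3/Abs(sin(u)).
Assemble K = (LN − M²)/(EG − F²) = 1/25. At (u, v) = (pi/5, -pi/4): K = 1/25.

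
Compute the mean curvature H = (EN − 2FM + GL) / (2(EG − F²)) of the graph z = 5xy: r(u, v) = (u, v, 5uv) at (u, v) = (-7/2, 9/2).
H = 7875*sqrt(3254)/5294258

With E = 25*v^2 + 1, F = 25*u*v, G = 25*u^2 + 1, L = 0, M = 5/sqrt(25*u^2 + 25*v^2 + 1), N = 0, assemble
  H = (EN − 2FM + GL) / (2(EG − F²)) = -125*u*v/(25*u^2 + 25*v^2 + 1)^(3/2).
At (u, v) = (-7/2, 9/2): H = 7875*sqrt(3254)/5294258.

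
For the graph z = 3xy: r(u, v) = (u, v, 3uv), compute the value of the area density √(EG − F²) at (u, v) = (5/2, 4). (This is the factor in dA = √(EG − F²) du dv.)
√(EG − F²)|_{(5/2, 4)} = sqrt(805)/2

E = 9*v^2 + 1, F = 9*u*v, G = 9*u^2 + 1, so EG − F² = 9*u^2 + 9*v^2 + 1. Taking the positive square root: √(EG − F²) = sqrt(9*u^2 + 9*v^2 + 1). At (u, v) = (5/2, 4): sqrt(805)/2.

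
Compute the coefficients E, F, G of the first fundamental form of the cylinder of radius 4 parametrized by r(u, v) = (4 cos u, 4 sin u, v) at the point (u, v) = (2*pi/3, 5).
E = 16;  F = 0;  G = 1

Partials: r_u = (-4*sin(u), 4*cos(u), 0), r_v = (0, 0, 1). As functions of (u, v):
  E = r_u · r_u = 16,
  F = r_u · r_v = 0,
  G = r_v · r_v = 1.
Evaluating at (u, v) = (2*pi/3, 5): E = 16, F = 0, G = 1.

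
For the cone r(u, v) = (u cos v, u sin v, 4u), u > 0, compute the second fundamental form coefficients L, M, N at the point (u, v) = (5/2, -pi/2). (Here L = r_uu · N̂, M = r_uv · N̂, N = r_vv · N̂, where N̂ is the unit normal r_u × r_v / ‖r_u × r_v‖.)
L = 0;  M = 0;  N = 10*sqrt(17)/17

Compute the unit normal N̂(u, v) = (-4*sqrt(17)*u*cos(v)/(17*Abs(u)), -4*sqrt(17)*u*sin(v)/(17*Abs(u)), sqrt(17)*u/(17*Abs(u))), and the second partials r_uu, r_uv, r_vv. Take dot products:
  L(u, v) = r_uu · N̂ = 0,
  M(u, v) = r_uv · N̂ = 0,
  N(u, v) = r_vv · N̂ = 4*sqrt(17)*u^2/(17*Abs(u)).
Evaluating at (u, v) = (5/2, -pi/2):
  L = 0, M = 0, N = 10*sqrt(17)/17.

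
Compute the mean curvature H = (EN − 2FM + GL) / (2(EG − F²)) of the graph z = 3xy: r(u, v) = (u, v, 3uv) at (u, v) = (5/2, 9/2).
H = -1215*sqrt(958)/458882

With E = 9*v^2 + 1, F = 9*u*v, G = 9*u^2 + 1, L = 0, M = 3/sqrt(9*u^2 + 9*v^2 + 1), N = 0, assemble
  H = (EN − 2FM + GL) / (2(EG − F²)) = -27*u*v/(9*u^2 + 9*v^2 + 1)^(3/2).
At (u, v) = (5/2, 9/2): H = -1215*sqrt(958)/458882.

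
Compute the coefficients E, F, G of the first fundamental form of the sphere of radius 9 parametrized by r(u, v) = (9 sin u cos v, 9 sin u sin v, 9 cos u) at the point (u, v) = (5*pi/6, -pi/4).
E = 81;  F = 0;  G = 81/4

Partials: r_u = (9*cos(u)*cos(v), 9*sin(v)*cos(u), -9*sin(u)), r_v = (-9*sin(u)*sin(v), 9*sin(u)*cos(v), 0). As functions of (u, v):
  E = r_u · r_u = 81,
  F = r_u · r_v = 0,
  G = r_v · r_v = 81*sin(u)^2.
Evaluating at (u, v) = (5*pi/6, -pi/4): E = 81, F = 0, G = 81/4.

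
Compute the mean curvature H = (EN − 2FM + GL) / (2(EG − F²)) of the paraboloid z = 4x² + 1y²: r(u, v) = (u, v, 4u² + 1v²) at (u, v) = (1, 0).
H = 69*sqrt(65)/4225

With E = 64*u^2 + 1, F = 16*u*v, G = 4*v^2 + 1, L = 8/sqrt(64*u^2 + 4*v^2 + 1), M = 0, N = 2/sqrt(64*u^2 + 4*v^2 + 1), assemble
  H = (EN − 2FM + GL) / (2(EG − F²)) = (64*u^2 + 16*v^2 + 5)/(64*u^2 + 4*v^2 + 1)^(3/2).
At (u, v) = (1, 0): H = 69*sqrt(65)/4225.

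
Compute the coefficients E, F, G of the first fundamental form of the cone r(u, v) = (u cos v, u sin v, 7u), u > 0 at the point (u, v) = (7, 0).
E = 50;  F = 0;  G = 49

Partials: r_u = (cos(v), sin(v), 7), r_v = (-u*sin(v), u*cos(v), 0). As functions of (u, v):
  E = r_u · r_u = 50,
  F = r_u · r_v = 0,
  G = r_v · r_v = u^2.
Evaluating at (u, v) = (7, 0): E = 50, F = 0, G = 49.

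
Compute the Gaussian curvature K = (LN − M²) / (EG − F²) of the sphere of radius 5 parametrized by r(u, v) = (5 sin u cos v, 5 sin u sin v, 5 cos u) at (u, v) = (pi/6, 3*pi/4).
K = 1/25

Coefficients of the first fundamental form: E = 25, F = 0, G = 25*sin(u)^2.
Coefficients of the second fundamental form: L = -5*sin(u)/Abs(sin(u)), M = 0, N = -5*sin(u)^3/Abs(sin(u)).
Assemble K = (LN − M²)/(EG − F²) = 1/25. At (u, v) = (pi/6, 3*pi/4): K = 1/25.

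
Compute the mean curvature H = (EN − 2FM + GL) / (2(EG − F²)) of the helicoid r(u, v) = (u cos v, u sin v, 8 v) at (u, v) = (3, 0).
H = 0

With E = 1, F = 0, G = u^2 + 64, L = 0, M = -8/sqrt(u^2 + 64), N = 0, assemble
  H = (EN − 2FM + GL) / (2(EG − F²)) = 0.
At (u, v) = (3, 0): H = 0.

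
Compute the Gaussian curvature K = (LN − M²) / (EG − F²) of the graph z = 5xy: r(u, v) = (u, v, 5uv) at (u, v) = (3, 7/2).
K = -400/4532641

Coefficients of the first fundamental form: E = 25*v^2 + 1, F = 25*u*v, G = 25*u^2 + 1.
Coefficients of the second fundamental form: L = 0, M = 5/sqrt(25*u^2 + 25*v^2 + 1), N = 0.
Assemble K = (LN − M²)/(EG − F²) = -25/(625*u^4 + 1250*u^2*v^2 + 50*u^2 + 625*v^4 + 50*v^2 + 1). At (u, v) = (3, 7/2): K = -400/4532641.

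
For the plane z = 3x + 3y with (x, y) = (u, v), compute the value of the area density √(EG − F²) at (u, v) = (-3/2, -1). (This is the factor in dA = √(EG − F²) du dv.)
√(EG − F²)|_{(-3/2, -1)} = sqrt(19)

E = 10, F = 9, G = 10, so EG − F² = 19. Taking the positive square root: √(EG − F²) = sqrt(19). At (u, v) = (-3/2, -1): sqrt(19).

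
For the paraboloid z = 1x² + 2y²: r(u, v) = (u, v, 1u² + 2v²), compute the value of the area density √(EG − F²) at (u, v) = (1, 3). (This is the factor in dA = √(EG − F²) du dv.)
√(EG − F²)|_{(1, 3)} = sqrt(149)

E = 4*u^2 + 1, F = 8*u*v, G = 16*v^2 + 1, so EG − F² = 4*u^2 + 16*v^2 + 1. Taking the positive square root: √(EG − F²) = sqrt(4*u^2 + 16*v^2 + 1). At (u, v) = (1, 3): sqrt(149).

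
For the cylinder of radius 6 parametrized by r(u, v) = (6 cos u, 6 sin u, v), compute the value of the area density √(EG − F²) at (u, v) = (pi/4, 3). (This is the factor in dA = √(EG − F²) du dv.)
√(EG − F²)|_{(pi/4, 3)} = 6

E = 36, F = 0, G = 1, so EG − F² = 36. Taking the positive square root: √(EG − F²) = 6. At (u, v) = (pi/4, 3): 6.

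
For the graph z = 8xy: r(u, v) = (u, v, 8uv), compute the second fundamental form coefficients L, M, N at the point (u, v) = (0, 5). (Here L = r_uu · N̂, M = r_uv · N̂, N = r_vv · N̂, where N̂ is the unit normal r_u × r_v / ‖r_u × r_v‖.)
L = 0;  M = 8*sqrt(1601)/1601;  N = 0

Compute the unit normal N̂(u, v) = (-8*v/sqrt(64*u^2 + 64*v^2 + 1), -8*u/sqrt(64*u^2 + 64*v^2 + 1), 1/sqrt(64*u^2 + 64*v^2 + 1)), and the second partials r_uu, r_uv, r_vv. Take dot products:
  L(u, v) = r_uu · N̂ = 0,
  M(u, v) = r_uv · N̂ = 8/sqrt(64*u^2 + 64*v^2 + 1),
  N(u, v) = r_vv · N̂ = 0.
Evaluating at (u, v) = (0, 5):
  L = 0, M = 8*sqrt(1601)/1601, N = 0.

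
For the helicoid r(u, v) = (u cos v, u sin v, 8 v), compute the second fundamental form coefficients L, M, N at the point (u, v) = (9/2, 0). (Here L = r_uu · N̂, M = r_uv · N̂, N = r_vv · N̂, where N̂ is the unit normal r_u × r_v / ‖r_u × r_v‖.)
L = 0;  M = -16*sqrt(337)/337;  N = 0

Compute the unit normal N̂(u, v) = (8*sin(v)/sqrt(u^2 + 64), -8*cos(v)/sqrt(u^2 + 64), u/sqrt(u^2 + 64)), and the second partials r_uu, r_uv, r_vv. Take dot products:
  L(u, v) = r_uu · N̂ = 0,
  M(u, v) = r_uv · N̂ = -8/sqrt(u^2 + 64),
  N(u, v) = r_vv · N̂ = 0.
Evaluating at (u, v) = (9/2, 0):
  L = 0, M = -16*sqrt(337)/337, N = 0.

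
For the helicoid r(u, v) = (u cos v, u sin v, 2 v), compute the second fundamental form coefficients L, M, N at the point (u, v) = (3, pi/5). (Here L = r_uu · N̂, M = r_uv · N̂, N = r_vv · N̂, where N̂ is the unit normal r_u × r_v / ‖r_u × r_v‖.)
L = 0;  M = -2*sqrt(13)/13;  N = 0

Compute the unit normal N̂(u, v) = (2*sin(v)/sqrt(u^2 + 4), -2*cos(v)/sqrt(u^2 + 4), u/sqrt(u^2 + 4)), and the second partials r_uu, r_uv, r_vv. Take dot products:
  L(u, v) = r_uu · N̂ = 0,
  M(u, v) = r_uv · N̂ = -2/sqrt(u^2 + 4),
  N(u, v) = r_vv · N̂ = 0.
Evaluating at (u, v) = (3, pi/5):
  L = 0, M = -2*sqrt(13)/13, N = 0.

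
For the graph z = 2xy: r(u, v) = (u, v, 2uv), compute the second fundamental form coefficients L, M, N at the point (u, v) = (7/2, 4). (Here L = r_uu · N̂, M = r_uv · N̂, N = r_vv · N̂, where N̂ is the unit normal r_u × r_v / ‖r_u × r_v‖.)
L = 0;  M = sqrt(114)/57;  N = 0

Compute the unit normal N̂(u, v) = (-2*v/sqrt(4*u^2 + 4*v^2 + 1), -2*u/sqrt(4*u^2 + 4*v^2 + 1), 1/sqrt(4*u^2 + 4*v^2 + 1)), and the second partials r_uu, r_uv, r_vv. Take dot products:
  L(u, v) = r_uu · N̂ = 0,
  M(u, v) = r_uv · N̂ = 2/sqrt(4*u^2 + 4*v^2 + 1),
  N(u, v) = r_vv · N̂ = 0.
Evaluating at (u, v) = (7/2, 4):
  L = 0, M = sqrt(114)/57, N = 0.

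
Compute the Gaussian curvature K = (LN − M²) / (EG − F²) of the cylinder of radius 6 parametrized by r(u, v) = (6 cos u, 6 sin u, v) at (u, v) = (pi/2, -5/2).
K = 0

Coefficients of the first fundamental form: E = 36, F = 0, G = 1.
Coefficients of the second fundamental form: L = -6, M = 0, N = 0.
Assemble K = (LN − M²)/(EG − F²) = 0. At (u, v) = (pi/2, -5/2): K = 0.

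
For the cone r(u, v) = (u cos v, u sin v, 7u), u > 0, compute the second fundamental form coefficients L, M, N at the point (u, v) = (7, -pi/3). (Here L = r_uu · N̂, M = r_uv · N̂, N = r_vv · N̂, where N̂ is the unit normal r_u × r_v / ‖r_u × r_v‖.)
L = 0;  M = 0;  N = 49*sqrt(2)/10

Compute the unit normal N̂(u, v) = (-7*sqrt(2)*u*cos(v)/(10*Abs(u)), -7*sqrt(2)*u*sin(v)/(10*Abs(u)), sqrt(2)*u/(10*Abs(u))), and the second partials r_uu, r_uv, r_vv. Take dot products:
  L(u, v) = r_uu · N̂ = 0,
  M(u, v) = r_uv · N̂ = 0,
  N(u, v) = r_vv · N̂ = 7*sqrt(2)*u^2/(10*Abs(u)).
Evaluating at (u, v) = (7, -pi/3):
  L = 0, M = 0, N = 49*sqrt(2)/10.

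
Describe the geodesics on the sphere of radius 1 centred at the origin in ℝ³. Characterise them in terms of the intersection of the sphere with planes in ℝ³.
Geodesics on the sphere of radius 1 are great circles — circles of radius 1 obtained as the intersection of the sphere with planes through the origin (the centre of the sphere).

A curve α(t) of nonzero constant speed on the sphere of radius 1 is a geodesic iff its acceleration α̈ is everywhere normal to the surface, i.e. parallel to the radial vector α(t). Then d/dt(α × α̇) = α̇ × α̇ + α × α̈ = 0, so α × α̇ is a constant vector n ≠ 0 and α(t) · n = 0 for all t: α lies in the plane through the origin with normal n. The intersection of that plane with the sphere is a circle of radius 1 (a great circle). Conversely, a great circle traversed at constant speed has centripetal acceleration pointing at the origin, hence normal to the sphere, so every great circle is a geodesic.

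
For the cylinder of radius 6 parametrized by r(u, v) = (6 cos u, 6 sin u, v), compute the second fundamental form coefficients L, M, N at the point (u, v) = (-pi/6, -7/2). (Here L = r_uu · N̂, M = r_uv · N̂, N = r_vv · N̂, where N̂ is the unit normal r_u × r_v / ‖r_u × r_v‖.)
L = -6;  M = 0;  N = 0

Compute the unit normal N̂(u, v) = (cos(u), sin(u), 0), and the second partials r_uu, r_uv, r_vv. Take dot products:
  L(u, v) = r_uu · N̂ = -6,
  M(u, v) = r_uv · N̂ = 0,
  N(u, v) = r_vv · N̂ = 0.
Evaluating at (u, v) = (-pi/6, -7/2):
  L = -6, M = 0, N = 0.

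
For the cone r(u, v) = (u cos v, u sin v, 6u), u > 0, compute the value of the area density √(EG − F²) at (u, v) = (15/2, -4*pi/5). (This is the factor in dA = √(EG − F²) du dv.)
√(EG − F²)|_{(15/2, -4*pi/5)} = 15*sqrt(37)/2

E = 37, F = 0, G = u^2, so EG − F² = 37*u^2. Taking the positive square root: √(EG − F²) = sqrt(37)*Abs(u). At (u, v) = (15/2, -4*pi/5): 15*sqrt(37)/2.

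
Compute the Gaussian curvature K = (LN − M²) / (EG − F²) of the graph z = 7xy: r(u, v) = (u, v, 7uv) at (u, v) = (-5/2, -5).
K = -784/37564641

Coefficients of the first fundamental form: E = 49*v^2 + 1, F = 49*u*v, G = 49*u^2 + 1.
Coefficients of the second fundamental form: L = 0, M = 7/sqrt(49*u^2 + 49*v^2 + 1), N = 0.
Assemble K = (LN − M²)/(EG − F²) = -49/(2401*u^4 + 4802*u^2*v^2 + 98*u^2 + 2401*v^4 + 98*v^2 + 1). At (u, v) = (-5/2, -5): K = -784/37564641.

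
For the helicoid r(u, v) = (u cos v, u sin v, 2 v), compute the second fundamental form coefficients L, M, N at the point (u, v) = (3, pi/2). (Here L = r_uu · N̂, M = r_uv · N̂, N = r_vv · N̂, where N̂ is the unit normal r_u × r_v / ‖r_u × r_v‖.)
L = 0;  M = -2*sqrt(13)/13;  N = 0

Compute the unit normal N̂(u, v) = (2*sin(v)/sqrt(u^2 + 4), -2*cos(v)/sqrt(u^2 + 4), u/sqrt(u^2 + 4)), and the second partials r_uu, r_uv, r_vv. Take dot products:
  L(u, v) = r_uu · N̂ = 0,
  M(u, v) = r_uv · N̂ = -2/sqrt(u^2 + 4),
  N(u, v) = r_vv · N̂ = 0.
Evaluating at (u, v) = (3, pi/2):
  L = 0, M = -2*sqrt(13)/13, N = 0.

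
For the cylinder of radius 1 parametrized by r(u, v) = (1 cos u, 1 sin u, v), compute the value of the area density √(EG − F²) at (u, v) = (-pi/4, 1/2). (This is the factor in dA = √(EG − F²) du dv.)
√(EG − F²)|_{(-pi/4, 1/2)} = 1

E = 1, F = 0, G = 1, so EG − F² = 1. Taking the positive square root: √(EG − F²) = 1. At (u, v) = (-pi/4, 1/2): 1.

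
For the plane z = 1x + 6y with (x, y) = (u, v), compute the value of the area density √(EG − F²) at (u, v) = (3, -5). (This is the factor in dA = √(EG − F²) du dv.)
√(EG − F²)|_{(3, -5)} = sqrt(38)

E = 2, F = 6, G = 37, so EG − F² = 38. Taking the positive square root: √(EG − F²) = sqrt(38). At (u, v) = (3, -5): sqrt(38).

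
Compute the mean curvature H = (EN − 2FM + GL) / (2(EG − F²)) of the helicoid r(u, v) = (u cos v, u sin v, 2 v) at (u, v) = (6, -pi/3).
H = 0

With E = 1, F = 0, G = u^2 + 4, L = 0, M = -2/sqrt(u^2 + 4), N = 0, assemble
  H = (EN − 2FM + GL) / (2(EG − F²)) = 0.
At (u, v) = (6, -pi/3): H = 0.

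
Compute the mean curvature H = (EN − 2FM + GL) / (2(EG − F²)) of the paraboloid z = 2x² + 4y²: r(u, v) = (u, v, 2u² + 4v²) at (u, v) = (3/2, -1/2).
H = 182*sqrt(53)/2809

With E = 16*u^2 + 1, F = 32*u*v, G = 64*v^2 + 1, L = 4/sqrt(16*u^2 + 64*v^2 + 1), M = 0, N = 8/sqrt(16*u^2 + 64*v^2 + 1), assemble
  H = (EN − 2FM + GL) / (2(EG − F²)) = 2*(32*u^2 + 64*v^2 + 3)/(16*u^2 + 64*v^2 + 1)^(3/2).
At (u, v) = (3/2, -1/2): H = 182*sqrt(53)/2809.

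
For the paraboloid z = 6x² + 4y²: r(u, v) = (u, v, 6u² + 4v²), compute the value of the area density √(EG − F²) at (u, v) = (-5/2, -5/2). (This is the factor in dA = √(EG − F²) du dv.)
√(EG − F²)|_{(-5/2, -5/2)} = sqrt(1301)

E = 144*u^2 + 1, F = 96*u*v, G = 64*v^2 + 1, so EG − F² = 144*u^2 + 64*v^2 + 1. Taking the positive square root: √(EG − F²) = sqrt(144*u^2 + 64*v^2 + 1). At (u, v) = (-5/2, -5/2): sqrt(1301).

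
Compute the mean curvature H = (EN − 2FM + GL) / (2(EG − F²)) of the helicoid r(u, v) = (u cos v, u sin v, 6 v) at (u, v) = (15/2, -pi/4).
H = 0

With E = 1, F = 0, G = u^2 + 36, L = 0, M = -6/sqrt(u^2 + 36), N = 0, assemble
  H = (EN − 2FM + GL) / (2(EG − F²)) = 0.
At (u, v) = (15/2, -pi/4): H = 0.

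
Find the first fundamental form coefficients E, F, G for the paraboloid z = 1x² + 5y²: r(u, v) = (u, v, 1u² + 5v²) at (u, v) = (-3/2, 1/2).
E = 10;  F = -15;  G = 26

Partials: r_u = (1, 0, 2*u), r_v = (0, 1, 10*v). As functions of (u, v):
  E = r_u · r_u = 4*u^2 + 1,
  F = r_u · r_v = 20*u*v,
  G = r_v · r_v = 100*v^2 + 1.
Evaluating at (u, v) = (-3/2, 1/2): E = 10, F = -15, G = 26.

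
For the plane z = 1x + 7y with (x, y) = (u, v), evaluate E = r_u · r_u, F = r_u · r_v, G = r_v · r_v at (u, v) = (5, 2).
E = 2;  F = 7;  G = 50

Partials: r_u = (1, 0, 1), r_v = (0, 1, 7). As functions of (u, v):
  E = r_u · r_u = 2,
  F = r_u · r_v = 7,
  G = r_v · r_v = 50.
Evaluating at (u, v) = (5, 2): E = 2, F = 7, G = 50.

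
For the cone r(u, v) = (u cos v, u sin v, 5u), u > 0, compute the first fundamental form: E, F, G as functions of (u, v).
E = 26;  F = 0;  G = u^2

Compute partials: r_u = (cos(v), sin(v), 5), r_v = (-u*sin(v), u*cos(v), 0). Then
  E = r_u · r_u = 26,
  F = r_u · r_v = 0,
  G = r_v · r_v = u^2.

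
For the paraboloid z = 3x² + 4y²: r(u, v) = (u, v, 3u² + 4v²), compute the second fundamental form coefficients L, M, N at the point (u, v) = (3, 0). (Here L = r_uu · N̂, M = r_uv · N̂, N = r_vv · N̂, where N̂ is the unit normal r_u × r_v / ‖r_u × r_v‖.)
L = 6*sqrt(13)/65;  M = 0;  N = 8*sqrt(13)/65

Compute the unit normal N̂(u, v) = (-6*u/sqrt(36*u^2 + 64*v^2 + 1), -8*v/sqrt(36*u^2 + 64*v^2 + 1), 1/sqrt(36*u^2 + 64*v^2 + 1)), and the second partials r_uu, r_uv, r_vv. Take dot products:
  L(u, v) = r_uu · N̂ = 6/sqrt(36*u^2 + 64*v^2 + 1),
  M(u, v) = r_uv · N̂ = 0,
  N(u, v) = r_vv · N̂ = 8/sqrt(36*u^2 + 64*v^2 + 1).
Evaluating at (u, v) = (3, 0):
  L = 6*sqrt(13)/65, M = 0, N = 8*sqrt(13)/65.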